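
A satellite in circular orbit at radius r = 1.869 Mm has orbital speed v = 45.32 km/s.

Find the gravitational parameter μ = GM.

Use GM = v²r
r = 1.869 Mm = 1.869 × 10^6 m
v = 45.32 km/s = 45320 m/s
v² = 2.0539 × 10^9 m²/s²
GM = v²r = 2.0539 × 10^9 × 1.869 × 10^6 = 3.83874 × 10^15 m³/s²
GM ≈ 3.839 × 10^15 m³/s²

Final answer: GM = 3.839 × 10^15 m³/s²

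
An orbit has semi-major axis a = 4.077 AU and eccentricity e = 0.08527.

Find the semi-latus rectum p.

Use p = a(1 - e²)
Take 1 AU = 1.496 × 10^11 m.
a = 4.077 AU = 6.09919 × 10^11 m
e = 0.08527,  e² = 0.00727097,  1 − e² = 0.992729
p = a(1 − e²) = 6.09919 × 10^11 m × 0.992729 = 6.05484 × 10^11 m ≈ 4.047 AU

Final answer: p = 4.047 AU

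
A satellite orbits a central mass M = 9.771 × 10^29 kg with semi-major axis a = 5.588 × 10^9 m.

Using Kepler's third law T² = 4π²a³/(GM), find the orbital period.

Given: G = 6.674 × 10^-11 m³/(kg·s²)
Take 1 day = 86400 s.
M = 9.771 × 10^29 kg
GM = G × M = 6.674 × 10^-11 × 9.771 × 10^29 = 6.52117 × 10^19 m³/s²
a = 5.588 × 10^9 m
a³ = 1.74489 × 10^29 m³
T = 2π √(a³/GM) = 2π √((1.74489 × 10^29) / (6.52117 × 10^19)) = 2π × 51727.6 s
T = 325014 s ≈ 3.762 days

Final answer: 3.762 days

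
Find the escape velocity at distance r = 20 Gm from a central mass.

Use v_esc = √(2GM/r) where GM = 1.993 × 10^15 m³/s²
r = 20 Gm = 2 × 10^10 m
GM = 1.993 × 10^15 m³/s²
2GM/r = 2 × (1.993 × 10^15) / (2 × 10^10) = 199300 m²/s²
v_esc = √(2GM/r) = 446.43 m/s ≈ 446.4 m/s

Final answer: 446.4 m/s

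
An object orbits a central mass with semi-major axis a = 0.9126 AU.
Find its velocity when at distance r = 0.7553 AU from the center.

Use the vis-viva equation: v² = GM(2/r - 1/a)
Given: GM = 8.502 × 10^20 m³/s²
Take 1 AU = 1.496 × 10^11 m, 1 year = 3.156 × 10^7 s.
a = 0.9126 AU = 1.36525 × 10^11 m
r = 0.7553 AU = 1.12993 × 10^11 m
GM = 8.502 × 10^20 m³/s²
2/r − 1/a = 1.77002 × 10^-11 − 7.32467 × 10^-12 = 1.03756 × 10^-11 m⁻¹
v² = GM (2/r − 1/a) = 8.8213 × 10^9 m²/s²
v = 93921.8 m/s ≈ 19.81 AU/year

Final answer: 19.81 AU/year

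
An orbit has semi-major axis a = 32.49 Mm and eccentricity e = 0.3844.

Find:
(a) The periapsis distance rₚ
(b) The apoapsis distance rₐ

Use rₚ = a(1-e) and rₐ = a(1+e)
a = 32.49 Mm = 3.249 × 10^7 m
e = 0.3844:  1 − e = 0.6156,  1 + e = 1.3844
(a) rₚ = a(1 − e) = 3.249 × 10^7 m × 0.6156 = 2.00008 × 10^7 m ≈ 20 Mm
(b) rₐ = a(1 + e) = 3.249 × 10^7 m × 1.3844 = 4.49792 × 10^7 m ≈ 44.98 Mm

Final answer:
(a) rₚ = 20 Mm
(b) rₐ = 44.98 Mm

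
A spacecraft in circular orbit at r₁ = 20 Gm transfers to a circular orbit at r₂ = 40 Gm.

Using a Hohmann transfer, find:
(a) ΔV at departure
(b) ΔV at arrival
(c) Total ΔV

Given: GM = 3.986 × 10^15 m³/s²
r₁ = 20 Gm = 2 × 10^10 m
r₂ = 40 Gm = 4 × 10^10 m
GM = 3.986 × 10^15 m³/s²
Transfer ellipse: a_t = (r₁ + r₂)/2 = 3 × 10^10 m
Circular speed at r₁: v₁ = √(GM/r₁) = 446.43 m/s
Transfer speed at r₁ (periapsis): v₁ₜ = √(GM(2/r₁ − 1/a_t)) = 515.493 m/s
(a) ΔV₁ = v₁ₜ − v₁ = 69.063 m/s ≈ 69.06 m/s
Circular speed at r₂: v₂ = √(GM/r₂) = 315.674 m/s
Transfer speed at r₂ (apoapsis): v₂ₜ = √(GM(2/r₂ − 1/a_t)) = 257.747 m/s
(b) ΔV₂ = v₂ − v₂ₜ = 57.9272 m/s ≈ 57.93 m/s
(c) ΔV_total = ΔV₁ + ΔV₂ = 126.99 m/s ≈ 127 m/s

Final answer:
(a) ΔV₁ = 69.06 m/s
(b) ΔV₂ = 57.93 m/s
(c) ΔV_total = 127 m/s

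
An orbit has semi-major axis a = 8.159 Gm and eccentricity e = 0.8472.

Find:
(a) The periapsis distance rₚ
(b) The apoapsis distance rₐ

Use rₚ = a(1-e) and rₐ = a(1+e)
a = 8.159 Gm = 8.159 × 10^9 m
e = 0.8472:  1 − e = 0.1528,  1 + e = 1.8472
(a) rₚ = a(1 − e) = 8.159 × 10^9 m × 0.1528 = 1.2467 × 10^9 m ≈ 1.247 Gm
(b) rₐ = a(1 + e) = 8.159 × 10^9 m × 1.8472 = 1.50713 × 10^10 m ≈ 15.07 Gm

Final answer:
(a) rₚ = 1.247 Gm
(b) rₐ = 15.07 Gm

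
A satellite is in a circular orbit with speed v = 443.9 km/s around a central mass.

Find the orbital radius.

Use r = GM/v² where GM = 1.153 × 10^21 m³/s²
v = 443.9 km/s = 443900 m/s
GM = 1.153 × 10^21 m³/s²
v² = 1.97047 × 10^11 m²/s²
r = GM/v² = (1.153 × 10^21) / (1.97047 × 10^11) = 5.85139 × 10^9 m ≈ 5.851 × 10^9 m

Final answer: 5.851 × 10^9 m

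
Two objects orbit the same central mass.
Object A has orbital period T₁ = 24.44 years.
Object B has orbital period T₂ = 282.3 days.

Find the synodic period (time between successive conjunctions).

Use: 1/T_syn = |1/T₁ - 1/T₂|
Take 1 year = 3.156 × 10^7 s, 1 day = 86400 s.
T₁ = 24.44 years = 7.71326 × 10^8 s
T₂ = 282.3 days = 2.43907 × 10^7 s
1/T₁ = 1.29647 × 10^-9 s⁻¹
1/T₂ = 4.09992 × 10^-8 s⁻¹
|1/T₁ − 1/T₂| = 3.97027 × 10^-8 s⁻¹
T_syn = 1 / |1/T₁ − 1/T₂| = 2.51872 × 10^7 s ≈ 291.5 days

Final answer: T_syn = 291.5 days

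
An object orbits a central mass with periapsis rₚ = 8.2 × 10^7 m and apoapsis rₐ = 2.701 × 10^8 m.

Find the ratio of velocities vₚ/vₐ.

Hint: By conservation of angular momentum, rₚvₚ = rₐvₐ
rₚ = 8.2 × 10^7 m
rₐ = 2.701 × 10^8 m
rₚvₚ = rₐvₐ  ⇒  vₚ/vₐ = rₐ/rₚ
vₚ/vₐ = (2.701 × 10^8) / (8.2 × 10^7) = 3.2939

Final answer: vₚ/vₐ = 3.294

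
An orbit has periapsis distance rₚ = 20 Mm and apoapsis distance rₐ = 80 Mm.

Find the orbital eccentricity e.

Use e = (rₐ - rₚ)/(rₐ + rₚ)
rₚ = 20 Mm = 2 × 10^7 m
rₐ = 80 Mm = 8 × 10^7 m
rₐ − rₚ = 6 × 10^7 m
rₐ + rₚ = 1 × 10^8 m
e = (rₐ − rₚ)/(rₐ + rₚ) = 0.6

Final answer: e = 0.6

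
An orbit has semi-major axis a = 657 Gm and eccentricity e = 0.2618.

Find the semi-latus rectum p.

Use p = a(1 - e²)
a = 657 Gm = 6.57 × 10^11 m
e = 0.2618,  e² = 0.0685392,  1 − e² = 0.931461
p = a(1 − e²) = 6.57 × 10^11 m × 0.931461 = 6.1197 × 10^11 m ≈ 612 Gm

Final answer: p = 612 Gm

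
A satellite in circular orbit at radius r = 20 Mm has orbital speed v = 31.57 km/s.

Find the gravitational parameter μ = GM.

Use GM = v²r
r = 20 Mm = 2 × 10^7 m
v = 31.57 km/s = 31570 m/s
v² = 9.96665 × 10^8 m²/s²
GM = v²r = 9.96665 × 10^8 × 2 × 10^7 = 1.99333 × 10^16 m³/s²
GM ≈ 1.993 × 10^16 m³/s²

Final answer: GM = 1.993 × 10^16 m³/s²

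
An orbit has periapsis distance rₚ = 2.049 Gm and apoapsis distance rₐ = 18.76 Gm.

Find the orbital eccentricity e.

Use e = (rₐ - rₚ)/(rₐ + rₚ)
rₚ = 2.049 Gm = 2.049 × 10^9 m
rₐ = 18.76 Gm = 1.876 × 10^10 m
rₐ − rₚ = 1.6711 × 10^10 m
rₐ + rₚ = 2.0809 × 10^10 m
e = (rₐ − rₚ)/(rₐ + rₚ) = 0.803066

Final answer: e = 0.8031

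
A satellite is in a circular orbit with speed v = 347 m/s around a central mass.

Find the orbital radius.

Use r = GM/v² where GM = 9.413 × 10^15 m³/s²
v = 347 m/s
GM = 9.413 × 10^15 m³/s²
v² = 120409 m²/s²
r = GM/v² = (9.413 × 10^15) / 120409 = 7.81752 × 10^10 m ≈ 7.818 × 10^10 m

Final answer: 7.818 × 10^10 m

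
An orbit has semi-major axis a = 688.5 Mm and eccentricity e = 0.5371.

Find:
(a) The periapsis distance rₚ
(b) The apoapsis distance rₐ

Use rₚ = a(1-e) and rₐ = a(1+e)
a = 688.5 Mm = 6.885 × 10^8 m
e = 0.5371:  1 − e = 0.4629,  1 + e = 1.5371
(a) rₚ = a(1 − e) = 6.885 × 10^8 m × 0.4629 = 3.18707 × 10^8 m ≈ 318.7 Mm
(b) rₐ = a(1 + e) = 6.885 × 10^8 m × 1.5371 = 1.05829 × 10^9 m ≈ 1.058 Gm

Final answer:
(a) rₚ = 318.7 Mm
(b) rₐ = 1.058 Gm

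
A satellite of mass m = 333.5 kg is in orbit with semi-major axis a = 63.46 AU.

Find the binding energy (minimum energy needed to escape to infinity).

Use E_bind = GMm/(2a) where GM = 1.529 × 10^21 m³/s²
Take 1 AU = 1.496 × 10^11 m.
a = 63.46 AU = 9.49362 × 10^12 m
GM = 1.529 × 10^21 m³/s²
m = 333.5 kg
GMm = 1.529 × 10^21 × 333.5 = 5.09922 × 10^23 m³·kg/s²
2a = 1.89872 × 10^13 m
E_bind = GMm/(2a) = 2.6856 × 10^10 J ≈ 26.86 GJ

Final answer: 26.86 GJ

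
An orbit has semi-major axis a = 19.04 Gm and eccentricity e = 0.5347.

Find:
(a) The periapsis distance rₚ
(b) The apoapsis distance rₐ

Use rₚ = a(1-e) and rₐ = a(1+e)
a = 19.04 Gm = 1.904 × 10^10 m
e = 0.5347:  1 − e = 0.4653,  1 + e = 1.5347
(a) rₚ = a(1 − e) = 1.904 × 10^10 m × 0.4653 = 8.85931 × 10^9 m ≈ 8.859 Gm
(b) rₐ = a(1 + e) = 1.904 × 10^10 m × 1.5347 = 2.92207 × 10^10 m ≈ 29.22 Gm

Final answer:
(a) rₚ = 8.859 Gm
(b) rₐ = 29.22 Gm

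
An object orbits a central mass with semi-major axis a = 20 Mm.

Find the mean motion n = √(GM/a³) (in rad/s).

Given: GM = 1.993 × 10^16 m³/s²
a = 20 Mm = 2 × 10^7 m
GM = 1.993 × 10^16 m³/s²
a³ = 8 × 10^21 m³
GM/a³ = (1.993 × 10^16) / (8 × 10^21) = 2.49125 × 10^-6 s⁻²
n = √(GM/a³) = 0.00157837 rad/s ≈ 0.001578 rad/s

Final answer: n = 0.001578 rad/s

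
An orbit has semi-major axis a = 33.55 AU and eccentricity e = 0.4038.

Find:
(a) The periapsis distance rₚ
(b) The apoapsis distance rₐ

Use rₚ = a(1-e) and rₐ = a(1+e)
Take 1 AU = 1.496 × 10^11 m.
a = 33.55 AU = 5.01908 × 10^12 m
e = 0.4038:  1 − e = 0.5962,  1 + e = 1.4038
(a) rₚ = a(1 − e) = 5.01908 × 10^12 m × 0.5962 = 2.99238 × 10^12 m ≈ 20 AU
(b) rₐ = a(1 + e) = 5.01908 × 10^12 m × 1.4038 = 7.04578 × 10^12 m ≈ 47.1 AU

Final answer:
(a) rₚ = 20 AU
(b) rₐ = 47.1 AU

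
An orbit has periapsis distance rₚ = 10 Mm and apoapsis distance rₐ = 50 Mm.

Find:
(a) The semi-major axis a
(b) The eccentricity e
rₚ = 10 Mm = 1 × 10^7 m
rₐ = 50 Mm = 5 × 10^7 m
(a) a = (rₚ + rₐ)/2 = 3 × 10^7 m ≈ 30 Mm
(b) e = (rₐ − rₚ)/(rₐ + rₚ) = (4 × 10^7) / (6 × 10^7) = 0.666667

Final answer:
(a) a = 30 Mm
(b) e = 0.6667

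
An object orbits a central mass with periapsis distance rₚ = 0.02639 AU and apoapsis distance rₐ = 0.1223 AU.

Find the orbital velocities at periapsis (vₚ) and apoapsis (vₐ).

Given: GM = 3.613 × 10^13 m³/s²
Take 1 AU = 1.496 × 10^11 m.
rₚ = 0.02639 AU = 3.94794 × 10^9 m
rₐ = 0.1223 AU = 1.82961 × 10^10 m
GM = 3.613 × 10^13 m³/s²
a = (rₚ + rₐ)/2 = 1.1122 × 10^10 m
Vis-viva: v² = GM (2/r − 1/a)
vₚ² = 3.613 × 10^13 × (5.06593 × 10^-10 − 8.99118 × 10^-11) = 15054.7 m²/s²
vₚ = 122.698 m/s ≈ 122.7 m/s
vₐ² = 3.613 × 10^13 × (1.09313 × 10^-10 − 8.99118 × 10^-11) = 700.967 m²/s²
vₐ = 26.4758 m/s ≈ 26.48 m/s

Final answer: vₚ = 122.7 m/s, vₐ = 26.48 m/s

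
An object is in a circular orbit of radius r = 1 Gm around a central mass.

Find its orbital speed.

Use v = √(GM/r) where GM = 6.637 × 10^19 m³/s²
r = 1 Gm = 1 × 10^9 m
GM = 6.637 × 10^19 m³/s²
GM/r = (6.637 × 10^19) / (1 × 10^9) = 6.637 × 10^10 m²/s²
v = √(GM/r) = 257624 m/s ≈ 257.6 km/s

Final answer: 257.6 km/s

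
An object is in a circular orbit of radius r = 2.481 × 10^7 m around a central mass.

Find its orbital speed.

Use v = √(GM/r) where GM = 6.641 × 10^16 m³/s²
r = 2.481 × 10^7 m
GM = 6.641 × 10^16 m³/s²
GM/r = (6.641 × 10^16) / (2.481 × 10^7) = 2.67674 × 10^9 m²/s²
v = √(GM/r) = 51737.3 m/s ≈ 51.74 km/s

Final answer: 51.74 km/s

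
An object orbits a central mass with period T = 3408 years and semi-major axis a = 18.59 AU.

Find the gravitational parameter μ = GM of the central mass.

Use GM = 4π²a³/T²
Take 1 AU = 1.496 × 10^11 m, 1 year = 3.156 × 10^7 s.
T = 3408 years = 1.07556 × 10^11 s
a = 18.59 AU = 2.78106 × 10^12 m
a³ = 2.15096 × 10^37 m³
T² = 1.15684 × 10^22 s²
GM = 4π² × (2.15096 × 10^37) / (1.15684 × 10^22) = 7.3404 × 10^16 m³/s²
GM ≈ 7.34 × 10^16 m³/s²

Final answer: GM = 7.34 × 10^16 m³/s²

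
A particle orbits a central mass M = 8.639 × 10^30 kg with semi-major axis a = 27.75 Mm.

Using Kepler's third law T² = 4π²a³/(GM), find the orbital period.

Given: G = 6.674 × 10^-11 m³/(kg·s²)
M = 8.639 × 10^30 kg
GM = G × M = 6.674 × 10^-11 × 8.639 × 10^30 = 5.76567 × 10^20 m³/s²
a = 27.75 Mm = 2.775 × 10^7 m
a³ = 2.13692 × 10^22 m³
T = 2π √(a³/GM) = 2π √((2.13692 × 10^22) / (5.76567 × 10^20)) = 2π × 6.08793 s
T = 38.2516 s ≈ 38.25 seconds

Final answer: 38.25 seconds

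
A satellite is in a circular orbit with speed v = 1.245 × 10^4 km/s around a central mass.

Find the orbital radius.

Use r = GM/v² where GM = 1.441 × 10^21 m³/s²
v = 1.245 × 10^4 km/s = 1.245 × 10^7 m/s
GM = 1.441 × 10^21 m³/s²
v² = 1.55002 × 10^14 m²/s²
r = GM/v² = (1.441 × 10^21) / (1.55002 × 10^14) = 9.29662 × 10^6 m ≈ 9.297 Mm

Final answer: 9.297 Mm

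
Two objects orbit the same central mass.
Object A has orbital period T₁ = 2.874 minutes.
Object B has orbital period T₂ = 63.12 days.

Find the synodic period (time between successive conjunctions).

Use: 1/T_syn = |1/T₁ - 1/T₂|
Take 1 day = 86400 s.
T₁ = 2.874 minutes = 172.44 s
T₂ = 63.12 days = 5.45357 × 10^6 s
1/T₁ = 0.00579912 s⁻¹
1/T₂ = 1.83366 × 10^-7 s⁻¹
|1/T₁ − 1/T₂| = 0.00579894 s⁻¹
T_syn = 1 / |1/T₁ − 1/T₂| = 172.445 s ≈ 2.874 minutes

Final answer: T_syn = 2.874 minutes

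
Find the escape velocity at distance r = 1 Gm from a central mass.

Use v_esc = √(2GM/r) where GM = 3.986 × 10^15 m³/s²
r = 1 Gm = 1 × 10^9 m
GM = 3.986 × 10^15 m³/s²
2GM/r = 2 × (3.986 × 10^15) / (1 × 10^9) = 7.972 × 10^6 m²/s²
v_esc = √(2GM/r) = 2823.47 m/s ≈ 2.823 km/s

Final answer: 2.823 km/s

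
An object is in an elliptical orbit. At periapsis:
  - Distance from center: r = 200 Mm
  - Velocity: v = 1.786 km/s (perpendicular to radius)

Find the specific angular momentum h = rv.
r = 200 Mm = 2 × 10^8 m
v = 1.786 km/s = 1786 m/s
h = rv = 2 × 10^8 × 1786 = 3.572 × 10^11 m²/s ≈ 3.572 × 10^11 m²/s

Final answer: h = 3.572 × 10^11 m²/s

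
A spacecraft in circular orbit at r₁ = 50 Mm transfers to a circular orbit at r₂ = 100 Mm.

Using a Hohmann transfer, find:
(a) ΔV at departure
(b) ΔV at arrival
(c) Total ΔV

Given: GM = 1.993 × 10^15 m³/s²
r₁ = 50 Mm = 5 × 10^7 m
r₂ = 100 Mm = 1 × 10^8 m
GM = 1.993 × 10^15 m³/s²
Transfer ellipse: a_t = (r₁ + r₂)/2 = 7.5 × 10^7 m
Circular speed at r₁: v₁ = √(GM/r₁) = 6313.48 m/s
Transfer speed at r₁ (periapsis): v₁ₜ = √(GM(2/r₁ − 1/a_t)) = 7290.18 m/s
(a) ΔV₁ = v₁ₜ − v₁ = 976.698 m/s ≈ 976.7 m/s
Circular speed at r₂: v₂ = √(GM/r₂) = 4464.3 m/s
Transfer speed at r₂ (apoapsis): v₂ₜ = √(GM(2/r₂ − 1/a_t)) = 3645.09 m/s
(b) ΔV₂ = v₂ − v₂ₜ = 819.215 m/s ≈ 819.2 m/s
(c) ΔV_total = ΔV₁ + ΔV₂ = 1795.91 m/s ≈ 1.796 km/s

Final answer:
(a) ΔV₁ = 976.7 m/s
(b) ΔV₂ = 819.2 m/s
(c) ΔV_total = 1.796 km/s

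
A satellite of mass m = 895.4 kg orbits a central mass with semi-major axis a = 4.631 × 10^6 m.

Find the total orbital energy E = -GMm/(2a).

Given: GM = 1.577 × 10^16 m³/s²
a = 4.631 × 10^6 m
GM = 1.577 × 10^16 m³/s²
2a = 9.262 × 10^6 m
GMm = 1.577 × 10^16 × 895.4 = 1.41205 × 10^19 m³·kg/s²
E = −GMm/(2a) = -1.52456 × 10^12 J ≈ -1.525 TJ

Final answer: -1.525 TJ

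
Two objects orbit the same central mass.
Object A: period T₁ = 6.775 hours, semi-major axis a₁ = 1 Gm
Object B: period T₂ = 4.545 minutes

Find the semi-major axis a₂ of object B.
T₁ = 6.775 hours = 24390 s
T₂ = 4.545 minutes = 272.7 s
a₁ = 1 Gm = 1 × 10^9 m
Kepler's third law: (T₂/T₁)² = (a₂/a₁)³  ⇒  a₂ = a₁ (T₂/T₁)^(2/3)
T₂/T₁ = 0.0111808
(T₂/T₁)^(2/3) = 0.0500014
a₂ = 1 × 10^9 m × 0.0500014 = 5.00014 × 10^7 m ≈ 50 Mm

Final answer: a₂ = 50 Mm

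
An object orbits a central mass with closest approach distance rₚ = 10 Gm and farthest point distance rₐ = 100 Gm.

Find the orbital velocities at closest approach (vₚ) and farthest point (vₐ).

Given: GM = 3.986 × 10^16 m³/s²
rₚ = 10 Gm = 1 × 10^10 m
rₐ = 100 Gm = 1 × 10^11 m
GM = 3.986 × 10^16 m³/s²
a = (rₚ + rₐ)/2 = 5.5 × 10^10 m
Vis-viva: v² = GM (2/r − 1/a)
vₚ² = 3.986 × 10^16 × (2 × 10^-10 − 1.81818 × 10^-11) = 7.24727 × 10^6 m²/s²
vₚ = 2692.08 m/s ≈ 2.692 km/s
vₐ² = 3.986 × 10^16 × (2 × 10^-11 − 1.81818 × 10^-11) = 72472.7 m²/s²
vₐ = 269.208 m/s ≈ 269.2 m/s

Final answer: vₚ = 2.692 km/s, vₐ = 269.2 m/s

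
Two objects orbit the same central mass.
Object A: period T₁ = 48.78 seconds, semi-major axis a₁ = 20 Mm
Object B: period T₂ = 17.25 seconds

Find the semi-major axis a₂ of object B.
T₁ = 48.78 seconds
T₂ = 17.25 seconds
a₁ = 20 Mm = 2 × 10^7 m
Kepler's third law: (T₂/T₁)² = (a₂/a₁)³  ⇒  a₂ = a₁ (T₂/T₁)^(2/3)
T₂/T₁ = 0.353629
(T₂/T₁)^(2/3) = 0.500071
a₂ = 2 × 10^7 m × 0.500071 = 1.00014 × 10^7 m ≈ 10 Mm

Final answer: a₂ = 10 Mm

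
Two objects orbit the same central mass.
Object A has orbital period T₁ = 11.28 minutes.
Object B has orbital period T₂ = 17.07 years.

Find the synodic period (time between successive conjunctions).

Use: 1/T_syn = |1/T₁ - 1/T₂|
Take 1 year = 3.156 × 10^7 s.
T₁ = 11.28 minutes = 676.8 s
T₂ = 17.07 years = 5.38729 × 10^8 s
1/T₁ = 0.00147754 s⁻¹
1/T₂ = 1.85622 × 10^-9 s⁻¹
|1/T₁ − 1/T₂| = 0.00147754 s⁻¹
T_syn = 1 / |1/T₁ − 1/T₂| = 676.801 s ≈ 11.28 minutes

Final answer: T_syn = 11.28 minutes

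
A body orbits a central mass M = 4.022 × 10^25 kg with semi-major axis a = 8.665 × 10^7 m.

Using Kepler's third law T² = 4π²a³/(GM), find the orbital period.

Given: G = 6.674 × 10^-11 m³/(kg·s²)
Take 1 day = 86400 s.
M = 4.022 × 10^25 kg
GM = G × M = 6.674 × 10^-11 × 4.022 × 10^25 = 2.68428 × 10^15 m³/s²
a = 8.665 × 10^7 m
a³ = 6.50587 × 10^23 m³
T = 2π √(a³/GM) = 2π √((6.50587 × 10^23) / (2.68428 × 10^15)) = 2π × 15568.2 s
T = 97818 s ≈ 1.132 days

Final answer: 1.132 days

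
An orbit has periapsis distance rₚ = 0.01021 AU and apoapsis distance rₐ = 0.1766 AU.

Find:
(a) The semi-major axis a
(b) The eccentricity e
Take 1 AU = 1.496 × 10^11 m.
rₚ = 0.01021 AU = 1.52742 × 10^9 m
rₐ = 0.1766 AU = 2.64194 × 10^10 m
(a) a = (rₚ + rₐ)/2 = 1.39734 × 10^10 m ≈ 0.09341 AU
(b) e = (rₐ − rₚ)/(rₐ + rₚ) = (2.48919 × 10^10) / (2.79468 × 10^10) = 0.890691

Final answer:
(a) a = 0.09341 AU
(b) e = 0.8907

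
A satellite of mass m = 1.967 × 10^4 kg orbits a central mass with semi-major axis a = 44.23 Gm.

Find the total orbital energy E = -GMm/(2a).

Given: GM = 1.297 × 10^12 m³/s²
a = 44.23 Gm = 4.423 × 10^10 m
GM = 1.297 × 10^12 m³/s²
2a = 8.846 × 10^10 m
GMm = 1.297 × 10^12 × 19670 = 2.5512 × 10^16 m³·kg/s²
E = −GMm/(2a) = -288401 J ≈ -288.4 kJ

Final answer: -288.4 kJ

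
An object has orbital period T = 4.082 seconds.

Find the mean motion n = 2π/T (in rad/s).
T = 4.082 seconds
n = 2π / 4.082 s = 1.53924 rad/s ≈ 1.539 rad/s

Final answer: n = 1.539 rad/s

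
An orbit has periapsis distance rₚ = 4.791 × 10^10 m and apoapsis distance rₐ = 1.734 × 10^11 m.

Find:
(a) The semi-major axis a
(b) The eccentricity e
rₚ = 4.791 × 10^10 m
rₐ = 1.734 × 10^11 m
(a) a = (rₚ + rₐ)/2 = 1.10655 × 10^11 m ≈ 1.107 × 10^11 m
(b) e = (rₐ − rₚ)/(rₐ + rₚ) = (1.2549 × 10^11) / (2.2131 × 10^11) = 0.567033

Final answer:
(a) a = 1.107 × 10^11 m
(b) e = 0.567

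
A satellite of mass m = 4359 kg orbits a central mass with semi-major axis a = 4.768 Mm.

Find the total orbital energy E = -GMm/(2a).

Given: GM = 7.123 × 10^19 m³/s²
a = 4.768 Mm = 4.768 × 10^6 m
GM = 7.123 × 10^19 m³/s²
2a = 9.536 × 10^6 m
GMm = 7.123 × 10^19 × 4359 = 3.10492 × 10^23 m³·kg/s²
E = −GMm/(2a) = -3.25599 × 10^16 J ≈ -32.56 PJ

Final answer: -32.56 PJ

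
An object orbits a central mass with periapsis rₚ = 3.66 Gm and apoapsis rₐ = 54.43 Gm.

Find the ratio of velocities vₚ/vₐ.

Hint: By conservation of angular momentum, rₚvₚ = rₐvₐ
rₚ = 3.66 Gm = 3.66 × 10^9 m
rₐ = 54.43 Gm = 5.443 × 10^10 m
rₚvₚ = rₐvₐ  ⇒  vₚ/vₐ = rₐ/rₚ
vₚ/vₐ = (5.443 × 10^10) / (3.66 × 10^9) = 14.8716

Final answer: vₚ/vₐ = 14.87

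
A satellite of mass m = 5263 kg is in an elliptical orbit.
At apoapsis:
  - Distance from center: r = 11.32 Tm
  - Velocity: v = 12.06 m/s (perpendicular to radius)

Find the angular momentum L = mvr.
r = 11.32 Tm = 1.132 × 10^13 m
v = 12.06 m/s
vr = 12.06 × 1.132 × 10^13 = 1.36519 × 10^14 m²/s
L = m × vr = 5263 × 1.36519 × 10^14 = 7.18501 × 10^17 kg·m²/s ≈ 7.185 × 10^17 kg·m²/s

Final answer: L = 7.185 × 10^17 kg·m²/s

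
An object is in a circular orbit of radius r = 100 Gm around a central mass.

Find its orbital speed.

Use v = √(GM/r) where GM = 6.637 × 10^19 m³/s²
r = 100 Gm = 1 × 10^11 m
GM = 6.637 × 10^19 m³/s²
GM/r = (6.637 × 10^19) / (1 × 10^11) = 6.637 × 10^8 m²/s²
v = √(GM/r) = 25762.4 m/s ≈ 25.76 km/s

Final answer: 25.76 km/s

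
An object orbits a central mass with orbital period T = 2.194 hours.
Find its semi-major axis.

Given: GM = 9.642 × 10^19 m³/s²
T = 2.194 hours = 7898.4 s
GM = 9.642 × 10^19 m³/s²
Kepler's third law: a³ = GM T² / (4π²)
T² = 6.23847 × 10^7 s²
a³ = (9.642 × 10^19) × (6.23847 × 10^7) / (4π²) = 1.52365 × 10^26 m³
a = (a³)^(1/3) = 5.34107 × 10^8 m ≈ 534.1 Mm

Final answer: 534.1 Mm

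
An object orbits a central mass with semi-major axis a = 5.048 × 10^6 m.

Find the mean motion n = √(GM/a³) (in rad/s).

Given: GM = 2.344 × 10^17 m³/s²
a = 5.048 × 10^6 m
GM = 2.344 × 10^17 m³/s²
a³ = 1.28635 × 10^20 m³
GM/a³ = (2.344 × 10^17) / (1.28635 × 10^20) = 0.00182221 s⁻²
n = √(GM/a³) = 0.0426874 rad/s ≈ 0.04269 rad/s

Final answer: n = 0.04269 rad/s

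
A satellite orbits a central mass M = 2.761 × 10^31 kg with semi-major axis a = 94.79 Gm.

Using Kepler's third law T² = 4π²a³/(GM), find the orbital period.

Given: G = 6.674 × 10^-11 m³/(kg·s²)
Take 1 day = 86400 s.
M = 2.761 × 10^31 kg
GM = G × M = 6.674 × 10^-11 × 2.761 × 10^31 = 1.84269 × 10^21 m³/s²
a = 94.79 Gm = 9.479 × 10^10 m
a³ = 8.51702 × 10^32 m³
T = 2π √(a³/GM) = 2π √((8.51702 × 10^32) / (1.84269 × 10^21)) = 2π × 679857 s
T = 4.27167 × 10^6 s ≈ 49.44 days

Final answer: 49.44 days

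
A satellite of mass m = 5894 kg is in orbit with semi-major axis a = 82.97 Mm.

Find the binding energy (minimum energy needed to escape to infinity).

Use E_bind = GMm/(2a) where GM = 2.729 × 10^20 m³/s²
a = 82.97 Mm = 8.297 × 10^7 m
GM = 2.729 × 10^20 m³/s²
m = 5894 kg
GMm = 2.729 × 10^20 × 5894 = 1.60847 × 10^24 m³·kg/s²
2a = 1.6594 × 10^8 m
E_bind = GMm/(2a) = 9.6931 × 10^15 J ≈ 9.693 PJ

Final answer: 9.693 PJ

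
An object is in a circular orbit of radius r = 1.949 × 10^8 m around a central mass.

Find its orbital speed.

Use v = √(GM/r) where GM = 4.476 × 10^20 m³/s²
r = 1.949 × 10^8 m
GM = 4.476 × 10^20 m³/s²
GM/r = (4.476 × 10^20) / (1.949 × 10^8) = 2.29656 × 10^12 m²/s²
v = √(GM/r) = 1.51544 × 10^6 m/s ≈ 1515 km/s

Final answer: 1515 km/s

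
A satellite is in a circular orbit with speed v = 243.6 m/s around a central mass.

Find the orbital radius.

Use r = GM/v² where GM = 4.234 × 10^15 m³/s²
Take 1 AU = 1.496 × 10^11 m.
v = 243.6 m/s
GM = 4.234 × 10^15 m³/s²
v² = 59341 m²/s²
r = GM/v² = (4.234 × 10^15) / 59341 = 7.13504 × 10^10 m ≈ 0.4769 AU

Final answer: 0.4769 AU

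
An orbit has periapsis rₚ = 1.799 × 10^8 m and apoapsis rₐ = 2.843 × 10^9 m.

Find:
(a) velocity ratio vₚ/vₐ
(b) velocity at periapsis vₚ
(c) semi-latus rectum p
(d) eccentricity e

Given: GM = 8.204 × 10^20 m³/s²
rₚ = 1.799 × 10^8 m
rₐ = 2.843 × 10^9 m
GM = 8.204 × 10^20 m³/s²
a = (rₚ + rₐ)/2 = 1.51145 × 10^9 m
e = (rₐ − rₚ)/(rₐ + rₚ) = (2.6631 × 10^9) / (3.0229 × 10^9) = 0.880975
(a) vₚ/vₐ = rₐ/rₚ (angular momentum) = (2.843 × 10^9) / (1.799 × 10^8) = 15.8032 ≈ 15.8
(b) vₚ² = GM (2/rₚ − 1/a) = 8.204 × 10^20 × (1.11173 × 10^-8 − 6.61616 × 10^-10) = 8.57783 × 10^12 m²/s²;  vₚ = 2.92879 × 10^6 m/s ≈ 2929 km/s
(c) 1 − e² = 0.223883;  p = a(1 − e²) = 1.51145 × 10^9 × 0.223883 = 3.38387 × 10^8 m ≈ 3.384 × 10^8 m
(d) e = 0.880975 ≈ 0.881

Final answer:
(a) velocity ratio vₚ/vₐ = 15.8
(b) velocity at periapsis vₚ = 2929 km/s
(c) semi-latus rectum p = 3.384 × 10^8 m
(d) eccentricity e = 0.881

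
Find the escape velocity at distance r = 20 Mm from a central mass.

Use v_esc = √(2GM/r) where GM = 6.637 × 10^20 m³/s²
r = 20 Mm = 2 × 10^7 m
GM = 6.637 × 10^20 m³/s²
2GM/r = 2 × (6.637 × 10^20) / (2 × 10^7) = 6.637 × 10^13 m²/s²
v_esc = √(2GM/r) = 8.14678 × 10^6 m/s ≈ 8147 km/s

Final answer: 8147 km/s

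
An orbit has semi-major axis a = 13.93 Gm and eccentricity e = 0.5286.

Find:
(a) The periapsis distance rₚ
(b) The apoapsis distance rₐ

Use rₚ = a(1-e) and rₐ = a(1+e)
a = 13.93 Gm = 1.393 × 10^10 m
e = 0.5286:  1 − e = 0.4714,  1 + e = 1.5286
(a) rₚ = a(1 − e) = 1.393 × 10^10 m × 0.4714 = 6.5666 × 10^9 m ≈ 6.567 Gm
(b) rₐ = a(1 + e) = 1.393 × 10^10 m × 1.5286 = 2.12934 × 10^10 m ≈ 21.29 Gm

Final answer:
(a) rₚ = 6.567 Gm
(b) rₐ = 21.29 Gm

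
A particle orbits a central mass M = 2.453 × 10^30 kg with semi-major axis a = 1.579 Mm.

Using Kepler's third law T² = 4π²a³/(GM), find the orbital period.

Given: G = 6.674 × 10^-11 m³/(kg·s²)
M = 2.453 × 10^30 kg
GM = G × M = 6.674 × 10^-11 × 2.453 × 10^30 = 1.63713 × 10^20 m³/s²
a = 1.579 Mm = 1.579 × 10^6 m
a³ = 3.93683 × 10^18 m³
T = 2π √(a³/GM) = 2π √((3.93683 × 10^18) / (1.63713 × 10^20)) = 2π × 0.155071 s
T = 0.974341 s ≈ 0.9743 seconds

Final answer: 0.9743 seconds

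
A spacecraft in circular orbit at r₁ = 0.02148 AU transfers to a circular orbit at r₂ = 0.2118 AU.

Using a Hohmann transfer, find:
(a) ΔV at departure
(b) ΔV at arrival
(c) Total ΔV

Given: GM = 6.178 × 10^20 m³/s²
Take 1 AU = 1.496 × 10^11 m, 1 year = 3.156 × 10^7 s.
r₁ = 0.02148 AU = 3.21341 × 10^9 m
r₂ = 0.2118 AU = 3.16853 × 10^10 m
GM = 6.178 × 10^20 m³/s²
Transfer ellipse: a_t = (r₁ + r₂)/2 = 1.74493 × 10^10 m
Circular speed at r₁: v₁ = √(GM/r₁) = 438471 m/s
Transfer speed at r₁ (periapsis): v₁ₜ = √(GM(2/r₁ − 1/a_t)) = 590854 m/s
(a) ΔV₁ = v₁ₜ − v₁ = 152383 m/s ≈ 32.15 AU/year
Circular speed at r₂: v₂ = √(GM/r₂) = 139635 m/s
Transfer speed at r₂ (apoapsis): v₂ₜ = √(GM(2/r₂ − 1/a_t)) = 59922.3 m/s
(b) ΔV₂ = v₂ − v₂ₜ = 79713 m/s ≈ 16.82 AU/year
(c) ΔV_total = ΔV₁ + ΔV₂ = 232096 m/s ≈ 48.96 AU/year

Final answer:
(a) ΔV₁ = 32.15 AU/year
(b) ΔV₂ = 16.82 AU/year
(c) ΔV_total = 48.96 AU/year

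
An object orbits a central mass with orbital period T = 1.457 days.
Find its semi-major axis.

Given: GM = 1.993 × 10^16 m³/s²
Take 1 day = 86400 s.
T = 1.457 days = 125885 s
GM = 1.993 × 10^16 m³/s²
Kepler's third law: a³ = GM T² / (4π²)
T² = 1.5847 × 10^10 s²
a³ = (1.993 × 10^16) × (1.5847 × 10^10) / (4π²) = 8.00008 × 10^24 m³
a = (a³)^(1/3) = 2.00001 × 10^8 m ≈ 200 Mm

Final answer: 200 Mm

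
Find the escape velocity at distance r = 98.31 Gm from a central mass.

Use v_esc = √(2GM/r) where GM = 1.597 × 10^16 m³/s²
r = 98.31 Gm = 9.831 × 10^10 m
GM = 1.597 × 10^16 m³/s²
2GM/r = 2 × (1.597 × 10^16) / (9.831 × 10^10) = 324891 m²/s²
v_esc = √(2GM/r) = 569.992 m/s ≈ 570 m/s

Final answer: 570 m/s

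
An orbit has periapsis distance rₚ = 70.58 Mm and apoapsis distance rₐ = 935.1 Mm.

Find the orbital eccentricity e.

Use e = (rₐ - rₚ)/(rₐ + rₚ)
rₚ = 70.58 Mm = 7.058 × 10^7 m
rₐ = 935.1 Mm = 9.351 × 10^8 m
rₐ − rₚ = 8.6452 × 10^8 m
rₐ + rₚ = 1.00568 × 10^9 m
e = (rₐ − rₚ)/(rₐ + rₚ) = 0.859637

Final answer: e = 0.8596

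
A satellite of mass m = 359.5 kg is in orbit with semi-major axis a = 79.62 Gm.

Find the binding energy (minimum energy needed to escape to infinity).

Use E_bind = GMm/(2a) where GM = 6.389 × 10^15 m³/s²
a = 79.62 Gm = 7.962 × 10^10 m
GM = 6.389 × 10^15 m³/s²
m = 359.5 kg
GMm = 6.389 × 10^15 × 359.5 = 2.29685 × 10^18 m³·kg/s²
2a = 1.5924 × 10^11 m
E_bind = GMm/(2a) = 1.44238 × 10^7 J ≈ 14.42 MJ

Final answer: 14.42 MJ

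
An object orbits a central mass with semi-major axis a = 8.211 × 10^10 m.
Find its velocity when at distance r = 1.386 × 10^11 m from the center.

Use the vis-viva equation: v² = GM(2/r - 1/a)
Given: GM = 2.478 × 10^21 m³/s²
a = 8.211 × 10^10 m
r = 1.386 × 10^11 m
GM = 2.478 × 10^21 m³/s²
2/r − 1/a = 1.443 × 10^-11 − 1.21788 × 10^-11 = 2.25123 × 10^-12 m⁻¹
v² = GM (2/r − 1/a) = 5.57855 × 10^9 m²/s²
v = 74689.7 m/s ≈ 74.69 km/s

Final answer: 74.69 km/s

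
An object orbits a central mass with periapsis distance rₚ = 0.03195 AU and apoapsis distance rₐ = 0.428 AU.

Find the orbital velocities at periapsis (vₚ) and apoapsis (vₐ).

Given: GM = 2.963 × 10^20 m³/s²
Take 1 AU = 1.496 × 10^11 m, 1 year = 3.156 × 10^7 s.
rₚ = 0.03195 AU = 4.77972 × 10^9 m
rₐ = 0.428 AU = 6.40288 × 10^10 m
GM = 2.963 × 10^20 m³/s²
a = (rₚ + rₐ)/2 = 3.44043 × 10^10 m
Vis-viva: v² = GM (2/r − 1/a)
vₚ² = 2.963 × 10^20 × (4.18435 × 10^-10 − 2.90662 × 10^-11) = 1.1537 × 10^11 m²/s²
vₚ = 339661 m/s ≈ 71.66 AU/year
vₐ² = 2.963 × 10^20 × (3.12359 × 10^-11 − 2.90662 × 10^-11) = 6.42905 × 10^8 m²/s²
vₐ = 25355.6 m/s ≈ 5.349 AU/year

Final answer: vₚ = 71.66 AU/year, vₐ = 5.349 AU/year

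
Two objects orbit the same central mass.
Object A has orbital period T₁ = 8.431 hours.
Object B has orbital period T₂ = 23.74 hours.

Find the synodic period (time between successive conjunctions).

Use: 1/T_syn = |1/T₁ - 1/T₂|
T₁ = 8.431 hours = 30351.6 s
T₂ = 23.74 hours = 85464 s
1/T₁ = 3.29472 × 10^-5 s⁻¹
1/T₂ = 1.17008 × 10^-5 s⁻¹
|1/T₁ − 1/T₂| = 2.12464 × 10^-5 s⁻¹
T_syn = 1 / |1/T₁ − 1/T₂| = 47066.9 s ≈ 13.07 hours

Final answer: T_syn = 13.07 hours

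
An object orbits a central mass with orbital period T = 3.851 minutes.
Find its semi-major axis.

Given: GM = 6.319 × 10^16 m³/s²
T = 3.851 minutes = 231.06 s
GM = 6.319 × 10^16 m³/s²
Kepler's third law: a³ = GM T² / (4π²)
T² = 53388.7 s²
a³ = (6.319 × 10^16) × 53388.7 / (4π²) = 8.54551 × 10^19 m³
a = (a³)^(1/3) = 4.40466 × 10^6 m ≈ 4.405 Mm

Final answer: 4.405 Mm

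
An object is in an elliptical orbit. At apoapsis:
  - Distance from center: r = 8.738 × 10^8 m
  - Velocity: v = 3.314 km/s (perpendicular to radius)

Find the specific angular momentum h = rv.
r = 8.738 × 10^8 m
v = 3.314 km/s = 3314 m/s
h = rv = 8.738 × 10^8 × 3314 = 2.89577 × 10^12 m²/s ≈ 2.896 × 10^12 m²/s

Final answer: h = 2.896 × 10^12 m²/s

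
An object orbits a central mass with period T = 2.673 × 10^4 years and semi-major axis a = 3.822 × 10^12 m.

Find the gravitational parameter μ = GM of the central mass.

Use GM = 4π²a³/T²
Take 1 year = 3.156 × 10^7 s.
T = 2.673 × 10^4 years = 8.43599 × 10^11 s
a = 3.822 × 10^12 m
a³ = 5.58306 × 10^37 m³
T² = 7.11659 × 10^23 s²
GM = 4π² × (5.58306 × 10^37) / (7.11659 × 10^23) = 3.09713 × 10^15 m³/s²
GM ≈ 3.097 × 10^15 m³/s²

Final answer: GM = 3.097 × 10^15 m³/s²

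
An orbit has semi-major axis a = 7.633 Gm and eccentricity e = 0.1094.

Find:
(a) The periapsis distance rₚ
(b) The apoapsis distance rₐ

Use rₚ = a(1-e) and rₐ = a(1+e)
a = 7.633 Gm = 7.633 × 10^9 m
e = 0.1094:  1 − e = 0.8906,  1 + e = 1.1094
(a) rₚ = a(1 − e) = 7.633 × 10^9 m × 0.8906 = 6.79795 × 10^9 m ≈ 6.798 Gm
(b) rₐ = a(1 + e) = 7.633 × 10^9 m × 1.1094 = 8.46805 × 10^9 m ≈ 8.468 Gm

Final answer:
(a) rₚ = 6.798 Gm
(b) rₐ = 8.468 Gm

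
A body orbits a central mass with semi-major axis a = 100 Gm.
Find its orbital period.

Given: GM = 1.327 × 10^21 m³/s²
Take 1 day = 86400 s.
a = 100 Gm = 1 × 10^11 m
GM = 1.327 × 10^21 m³/s²
a³ = 1 × 10^33 m³
T = 2π √(a³/GM) = 2π √((1 × 10^33) / (1.327 × 10^21)) = 2π × 868090 s
T = 5.45437 × 10^6 s ≈ 63.13 days

Final answer: 63.13 days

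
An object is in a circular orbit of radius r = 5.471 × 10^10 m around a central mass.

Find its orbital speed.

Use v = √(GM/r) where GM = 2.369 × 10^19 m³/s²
r = 5.471 × 10^10 m
GM = 2.369 × 10^19 m³/s²
GM/r = (2.369 × 10^19) / (5.471 × 10^10) = 4.3301 × 10^8 m²/s²
v = √(GM/r) = 20808.9 m/s ≈ 20.81 km/s

Final answer: 20.81 km/s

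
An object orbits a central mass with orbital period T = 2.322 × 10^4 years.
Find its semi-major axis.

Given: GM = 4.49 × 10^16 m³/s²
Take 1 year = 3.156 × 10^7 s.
T = 2.322 × 10^4 years = 7.32823 × 10^11 s
GM = 4.49 × 10^16 m³/s²
Kepler's third law: a³ = GM T² / (4π²)
T² = 5.3703 × 10^23 s²
a³ = (4.49 × 10^16) × (5.3703 × 10^23) / (4π²) = 6.1078 × 10^38 m³
a = (a³)^(1/3) = 8.48454 × 10^12 m ≈ 8.485 × 10^12 m

Final answer: 8.485 × 10^12 m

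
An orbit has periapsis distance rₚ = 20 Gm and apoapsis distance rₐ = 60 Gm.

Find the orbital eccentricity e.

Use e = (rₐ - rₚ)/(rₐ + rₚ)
rₚ = 20 Gm = 2 × 10^10 m
rₐ = 60 Gm = 6 × 10^10 m
rₐ − rₚ = 4 × 10^10 m
rₐ + rₚ = 8 × 10^10 m
e = (rₐ − rₚ)/(rₐ + rₚ) = 0.5

Final answer: e = 0.5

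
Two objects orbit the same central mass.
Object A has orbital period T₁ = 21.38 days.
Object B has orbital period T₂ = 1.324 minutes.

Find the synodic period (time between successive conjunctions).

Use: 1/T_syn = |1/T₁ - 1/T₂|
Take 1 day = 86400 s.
T₁ = 21.38 days = 1.84723 × 10^6 s
T₂ = 1.324 minutes = 79.44 s
1/T₁ = 5.41351 × 10^-7 s⁻¹
1/T₂ = 0.0125881 s⁻¹
|1/T₁ − 1/T₂| = 0.0125876 s⁻¹
T_syn = 1 / |1/T₁ − 1/T₂| = 79.4434 s ≈ 1.324 minutes

Final answer: T_syn = 1.324 minutes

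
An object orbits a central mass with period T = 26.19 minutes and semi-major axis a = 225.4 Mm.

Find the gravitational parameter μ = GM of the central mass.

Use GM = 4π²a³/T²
T = 26.19 minutes = 1571.4 s
a = 225.4 Mm = 2.254 × 10^8 m
a³ = 1.14515 × 10^25 m³
T² = 2.4693 × 10^6 s²
GM = 4π² × (1.14515 × 10^25) / (2.4693 × 10^6) = 1.83083 × 10^20 m³/s²
GM ≈ 1.831 × 10^20 m³/s²

Final answer: GM = 1.831 × 10^20 m³/s²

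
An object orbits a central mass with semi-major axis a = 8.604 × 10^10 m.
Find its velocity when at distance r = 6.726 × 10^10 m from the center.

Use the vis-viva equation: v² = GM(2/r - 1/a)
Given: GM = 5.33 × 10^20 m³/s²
a = 8.604 × 10^10 m
r = 6.726 × 10^10 m
GM = 5.33 × 10^20 m³/s²
2/r − 1/a = 2.97354 × 10^-11 − 1.16225 × 10^-11 = 1.81129 × 10^-11 m⁻¹
v² = GM (2/r − 1/a) = 9.65415 × 10^9 m²/s²
v = 98255.5 m/s ≈ 98.26 km/s

Final answer: 98.26 km/s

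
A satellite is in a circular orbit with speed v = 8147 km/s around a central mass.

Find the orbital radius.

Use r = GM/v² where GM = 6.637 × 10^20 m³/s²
v = 8147 km/s = 8.147 × 10^6 m/s
GM = 6.637 × 10^20 m³/s²
v² = 6.63736 × 10^13 m²/s²
r = GM/v² = (6.637 × 10^20) / (6.63736 × 10^13) = 9.99946 × 10^6 m ≈ 9.999 Mm

Final answer: 9.999 Mm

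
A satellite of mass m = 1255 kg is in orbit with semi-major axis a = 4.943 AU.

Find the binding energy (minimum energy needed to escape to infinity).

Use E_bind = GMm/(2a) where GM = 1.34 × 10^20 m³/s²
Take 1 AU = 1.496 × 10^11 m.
a = 4.943 AU = 7.39473 × 10^11 m
GM = 1.34 × 10^20 m³/s²
m = 1255 kg
GMm = 1.34 × 10^20 × 1255 = 1.6817 × 10^23 m³·kg/s²
2a = 1.47895 × 10^12 m
E_bind = GMm/(2a) = 1.13709 × 10^11 J ≈ 113.7 GJ

Final answer: 113.7 GJ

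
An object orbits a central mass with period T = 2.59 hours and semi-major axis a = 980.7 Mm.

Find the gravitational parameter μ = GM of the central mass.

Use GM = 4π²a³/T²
T = 2.59 hours = 9324 s
a = 980.7 Mm = 9.807 × 10^8 m
a³ = 9.4321 × 10^26 m³
T² = 8.6937 × 10^7 s²
GM = 4π² × (9.4321 × 10^26) / (8.6937 × 10^7) = 4.28315 × 10^20 m³/s²
GM ≈ 4.283 × 10^20 m³/s²

Final answer: GM = 4.283 × 10^20 m³/s²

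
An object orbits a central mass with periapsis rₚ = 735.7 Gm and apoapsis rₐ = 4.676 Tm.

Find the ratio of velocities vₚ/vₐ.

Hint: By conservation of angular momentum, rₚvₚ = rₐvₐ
rₚ = 735.7 Gm = 7.357 × 10^11 m
rₐ = 4.676 Tm = 4.676 × 10^12 m
rₚvₚ = rₐvₐ  ⇒  vₚ/vₐ = rₐ/rₚ
vₚ/vₐ = (4.676 × 10^12) / (7.357 × 10^11) = 6.35585

Final answer: vₚ/vₐ = 6.356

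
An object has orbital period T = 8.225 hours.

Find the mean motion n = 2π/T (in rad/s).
T = 8.225 hours = 29610 s
n = 2π / 29610 s = 0.000212198 rad/s ≈ 0.0002122 rad/s

Final answer: n = 0.0002122 rad/s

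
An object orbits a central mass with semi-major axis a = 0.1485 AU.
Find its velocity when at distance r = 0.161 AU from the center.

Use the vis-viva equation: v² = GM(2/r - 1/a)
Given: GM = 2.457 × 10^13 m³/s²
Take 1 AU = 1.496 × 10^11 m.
a = 0.1485 AU = 2.22156 × 10^10 m
r = 0.161 AU = 2.40856 × 10^10 m
GM = 2.457 × 10^13 m³/s²
2/r − 1/a = 8.30372 × 10^-11 − 4.50134 × 10^-11 = 3.80238 × 10^-11 m⁻¹
v² = GM (2/r − 1/a) = 934.244 m²/s²
v = 30.5654 m/s ≈ 30.57 m/s

Final answer: 30.57 m/s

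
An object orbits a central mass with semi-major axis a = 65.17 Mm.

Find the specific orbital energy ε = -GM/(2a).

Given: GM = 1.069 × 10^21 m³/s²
a = 65.17 Mm = 6.517 × 10^7 m
GM = 1.069 × 10^21 m³/s²
2a = 1.3034 × 10^8 m
ε = −GM/(2a) = -8.20163 × 10^12 J/kg ≈ -8202 GJ/kg

Final answer: -8202 GJ/kg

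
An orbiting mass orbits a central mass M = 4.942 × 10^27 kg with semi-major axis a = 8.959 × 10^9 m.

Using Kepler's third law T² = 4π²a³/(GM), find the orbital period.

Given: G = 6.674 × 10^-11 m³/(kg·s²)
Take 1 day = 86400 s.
M = 4.942 × 10^27 kg
GM = G × M = 6.674 × 10^-11 × 4.942 × 10^27 = 3.29829 × 10^17 m³/s²
a = 8.959 × 10^9 m
a³ = 7.19082 × 10^29 m³
T = 2π √(a³/GM) = 2π √((7.19082 × 10^29) / (3.29829 × 10^17)) = 2π × 1.47654 × 10^6 s
T = 9.27737 × 10^6 s ≈ 107.4 days

Final answer: 107.4 days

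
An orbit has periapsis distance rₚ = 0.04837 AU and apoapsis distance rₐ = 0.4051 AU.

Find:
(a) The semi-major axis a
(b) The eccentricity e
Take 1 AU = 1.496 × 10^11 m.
rₚ = 0.04837 AU = 7.23615 × 10^9 m
rₐ = 0.4051 AU = 6.0603 × 10^10 m
(a) a = (rₚ + rₐ)/2 = 3.39196 × 10^10 m ≈ 0.2267 AU
(b) e = (rₐ − rₚ)/(rₐ + rₚ) = (5.33668 × 10^10) / (6.78391 × 10^10) = 0.786667

Final answer:
(a) a = 0.2267 AU
(b) e = 0.7867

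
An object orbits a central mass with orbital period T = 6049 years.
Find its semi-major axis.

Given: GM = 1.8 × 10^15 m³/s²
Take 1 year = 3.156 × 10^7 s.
T = 6049 years = 1.90906 × 10^11 s
GM = 1.8 × 10^15 m³/s²
Kepler's third law: a³ = GM T² / (4π²)
T² = 3.64453 × 10^22 s²
a³ = (1.8 × 10^15) × (3.64453 × 10^22) / (4π²) = 1.6617 × 10^36 m³
a = (a³)^(1/3) = 1.18445 × 10^12 m ≈ 1.184 × 10^12 m

Final answer: 1.184 × 10^12 m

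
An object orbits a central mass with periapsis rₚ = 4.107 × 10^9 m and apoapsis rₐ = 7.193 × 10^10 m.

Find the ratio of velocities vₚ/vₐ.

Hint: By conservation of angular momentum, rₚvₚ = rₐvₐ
rₚ = 4.107 × 10^9 m
rₐ = 7.193 × 10^10 m
rₚvₚ = rₐvₐ  ⇒  vₚ/vₐ = rₐ/rₚ
vₚ/vₐ = (7.193 × 10^10) / (4.107 × 10^9) = 17.514

Final answer: vₚ/vₐ = 17.51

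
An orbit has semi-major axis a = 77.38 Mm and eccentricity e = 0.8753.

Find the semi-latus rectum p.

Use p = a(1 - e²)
a = 77.38 Mm = 7.738 × 10^7 m
e = 0.8753,  e² = 0.76615,  1 − e² = 0.23385
p = a(1 − e²) = 7.738 × 10^7 m × 0.23385 = 1.80953 × 10^7 m ≈ 18.1 Mm

Final answer: p = 18.1 Mm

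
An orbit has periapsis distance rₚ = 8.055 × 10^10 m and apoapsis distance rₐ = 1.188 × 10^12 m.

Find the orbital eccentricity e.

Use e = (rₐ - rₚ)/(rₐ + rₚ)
rₚ = 8.055 × 10^10 m
rₐ = 1.188 × 10^12 m
rₐ − rₚ = 1.10745 × 10^12 m
rₐ + rₚ = 1.26855 × 10^12 m
e = (rₐ − rₚ)/(rₐ + rₚ) = 0.873005

Final answer: e = 0.873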